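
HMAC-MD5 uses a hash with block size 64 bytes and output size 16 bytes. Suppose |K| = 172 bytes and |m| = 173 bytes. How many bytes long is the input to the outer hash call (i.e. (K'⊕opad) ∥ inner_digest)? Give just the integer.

Key is 172 > 64 bytes, so it is hashed to 16 bytes then zero-padded to 64: |K'| = 64.
Outer input = (K'⊕opad) ∥ H(inner) → 64 + 16 = 80 bytes.

80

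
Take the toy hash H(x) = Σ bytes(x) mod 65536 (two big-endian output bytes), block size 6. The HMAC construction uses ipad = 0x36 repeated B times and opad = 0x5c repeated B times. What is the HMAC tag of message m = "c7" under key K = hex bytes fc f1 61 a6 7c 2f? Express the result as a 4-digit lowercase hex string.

038f

Key hex bytes fc f1 61 a6 7c 2f is exactly B = 6 bytes: K' = fc f1 61 a6 7c 2f.
K' ⊕ ipad = ca c7 57 90 4a 19.  K' ⊕ opad = a0 ad 3d fa 20 73.
Inner input = (K'⊕ipad) ∥ m = ca c7 57 90 4a 19 ∥ 63 37.
Inner hash: sum = 202+199+87+144+74+25+99+55 = 885 → 03 75.
Outer input = (K'⊕opad) ∥ inner = a0 ad 3d fa 20 73 ∥ 03 75.
Outer hash (tag): sum = 160+173+61+250+32+115+3+117 = 911 → 03 8f.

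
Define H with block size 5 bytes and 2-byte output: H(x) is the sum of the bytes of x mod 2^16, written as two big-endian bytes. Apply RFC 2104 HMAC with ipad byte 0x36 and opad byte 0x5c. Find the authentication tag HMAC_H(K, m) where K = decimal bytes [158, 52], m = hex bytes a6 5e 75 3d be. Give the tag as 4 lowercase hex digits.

Key decimal bytes [158, 52] = 9e 34 is 2 bytes ≤ B = 5; zero-pad to 5 bytes: K' = 9e 34 00 00 00.
K' ⊕ ipad = a8 02 36 36 36.  K' ⊕ opad = c2 68 5c 5c 5c.
Inner input = (K'⊕ipad) ∥ m = a8 02 36 36 36 ∥ a6 5e 75 3d be.
Inner hash: sum = 168+2+54+54+54+166+94+117+61+190 = 960 → 03 c0.
Outer input = (K'⊕opad) ∥ inner = c2 68 5c 5c 5c ∥ 03 c0.
Outer hash (tag): sum = 194+104+92+92+92+3+192 = 769 → 03 01.

0301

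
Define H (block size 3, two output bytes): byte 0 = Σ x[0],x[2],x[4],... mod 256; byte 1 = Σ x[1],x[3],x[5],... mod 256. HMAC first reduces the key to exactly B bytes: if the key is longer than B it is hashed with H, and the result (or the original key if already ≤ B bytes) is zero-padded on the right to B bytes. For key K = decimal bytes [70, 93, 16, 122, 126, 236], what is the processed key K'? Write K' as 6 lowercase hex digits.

d4c300

|K| = 6 > B = 3, so first hash the key.
H(K): even-index sum = 212 mod 256 = 212; odd-index sum = 451 mod 256 = 195 → d4 c3.
Zero-pad H(K) = d4 c3 to 3 bytes: K' = d4 c3 00.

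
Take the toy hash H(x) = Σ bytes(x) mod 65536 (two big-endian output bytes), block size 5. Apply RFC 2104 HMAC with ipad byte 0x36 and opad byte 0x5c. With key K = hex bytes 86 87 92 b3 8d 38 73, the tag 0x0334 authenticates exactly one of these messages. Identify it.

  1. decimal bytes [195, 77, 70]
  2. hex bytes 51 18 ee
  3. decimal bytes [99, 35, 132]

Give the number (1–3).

Key hex bytes 86 87 92 b3 8d 38 73 is 7 bytes > B = 5, so hash it first: H(key) = 03 8a, then zero-pad to 5 bytes: K' = 03 8a 00 00 00.
K' ⊕ ipad = 35 bc 36 36 36; K' ⊕ opad = 5f d6 5c 5c 5c.
m1: inner = H(35 bc 36 36 36 c3 4d 46) = 02 e9; tag = H(5f d6 5c 5c 5c 02 e9) = 0334 ← matches
m2: inner = H(35 bc 36 36 36 51 18 ee) = 02 ea; tag = H(5f d6 5c 5c 5c 02 ea) = 0335
m3: inner = H(35 bc 36 36 36 63 23 84) = 02 9d; tag = H(5f d6 5c 5c 5c 02 9d) = 02e8

1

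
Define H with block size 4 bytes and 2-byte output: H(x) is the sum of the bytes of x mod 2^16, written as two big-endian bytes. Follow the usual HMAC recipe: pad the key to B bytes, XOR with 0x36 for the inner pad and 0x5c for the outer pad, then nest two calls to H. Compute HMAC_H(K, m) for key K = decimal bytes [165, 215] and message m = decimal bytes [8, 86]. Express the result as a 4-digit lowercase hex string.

027c

Key decimal bytes [165, 215] = a5 d7 is 2 bytes ≤ B = 4; zero-pad to 4 bytes: K' = a5 d7 00 00.
K' ⊕ ipad = 93 e1 36 36.  K' ⊕ opad = f9 8b 5c 5c.
Inner input = (K'⊕ipad) ∥ m = 93 e1 36 36 ∥ 08 56.
Inner hash: sum = 147+225+54+54+8+86 = 574 → 02 3e.
Outer input = (K'⊕opad) ∥ inner = f9 8b 5c 5c ∥ 02 3e.
Outer hash (tag): sum = 249+139+92+92+2+62 = 636 → 02 7c.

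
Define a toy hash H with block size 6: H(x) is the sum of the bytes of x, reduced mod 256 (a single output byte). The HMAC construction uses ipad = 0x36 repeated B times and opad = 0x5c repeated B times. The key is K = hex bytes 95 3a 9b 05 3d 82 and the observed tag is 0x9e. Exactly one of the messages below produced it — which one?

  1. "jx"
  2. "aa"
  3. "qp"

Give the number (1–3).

Key hex bytes 95 3a 9b 05 3d 82 is exactly B = 6 bytes: K' = 95 3a 9b 05 3d 82.
K' ⊕ ipad = a3 0c ad 33 0b b4; K' ⊕ opad = c9 66 c7 59 61 de.
m1: inner = H(a3 0c ad 33 0b b4 6a 78) = 30; tag = H(c9 66 c7 59 61 de 30) = be
m2: inner = H(a3 0c ad 33 0b b4 61 61) = 10; tag = H(c9 66 c7 59 61 de 10) = 9e ← matches
m3: inner = H(a3 0c ad 33 0b b4 71 70) = 2f; tag = H(c9 66 c7 59 61 de 2f) = bd

2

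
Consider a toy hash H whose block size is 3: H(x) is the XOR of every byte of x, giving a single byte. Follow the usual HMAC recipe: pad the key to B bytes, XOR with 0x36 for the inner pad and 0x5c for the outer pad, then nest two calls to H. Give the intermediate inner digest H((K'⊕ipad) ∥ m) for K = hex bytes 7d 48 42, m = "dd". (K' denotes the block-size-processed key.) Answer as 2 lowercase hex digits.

41

Key hex bytes 7d 48 42 is exactly B = 3 bytes: K' = 7d 48 42.
K' ⊕ ipad = 4b 7e 74.
Inner input = 4b 7e 74 ∥ 64 64.
Inner hash: XOR 4b⊕7e⊕74⊕64⊕64 = 41.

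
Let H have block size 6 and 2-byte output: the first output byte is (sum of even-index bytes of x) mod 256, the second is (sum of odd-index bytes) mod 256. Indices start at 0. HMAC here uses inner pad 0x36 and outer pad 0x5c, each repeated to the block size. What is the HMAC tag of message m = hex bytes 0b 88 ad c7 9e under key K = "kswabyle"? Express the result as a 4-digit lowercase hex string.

ece5

Key "kswabyle" = 6b 73 77 61 62 79 6c 65 is 8 bytes > B = 6, so hash it first: H(key) = b0 b2, then zero-pad to 6 bytes: K' = b0 b2 00 00 00 00.
K' ⊕ ipad = 86 84 36 36 36 36.  K' ⊕ opad = ec ee 5c 5c 5c 5c.
Inner input = (K'⊕ipad) ∥ m = 86 84 36 36 36 36 ∥ 0b 88 ad c7 9e.
Inner hash: even-index sum = 584 mod 256 = 72; odd-index sum = 575 mod 256 = 63 → 48 3f.
Outer input = (K'⊕opad) ∥ inner = ec ee 5c 5c 5c 5c ∥ 48 3f.
Outer hash (tag): even-index sum = 492 mod 256 = 236; odd-index sum = 485 mod 256 = 229 → ec e5.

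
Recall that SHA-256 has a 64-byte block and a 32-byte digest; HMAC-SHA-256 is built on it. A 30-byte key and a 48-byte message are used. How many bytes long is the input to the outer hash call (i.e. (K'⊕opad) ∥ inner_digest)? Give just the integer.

Key is 30 ≤ 64 bytes, zero-padded: |K'| = 64.
Outer input = (K'⊕opad) ∥ H(inner) → 64 + 32 = 96 bytes.

96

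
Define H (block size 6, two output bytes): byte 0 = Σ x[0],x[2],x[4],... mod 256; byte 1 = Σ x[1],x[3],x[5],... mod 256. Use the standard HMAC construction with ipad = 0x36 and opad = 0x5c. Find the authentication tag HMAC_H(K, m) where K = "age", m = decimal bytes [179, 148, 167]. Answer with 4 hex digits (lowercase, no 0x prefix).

Key "age" = 61 67 65 is 3 bytes ≤ B = 6; zero-pad to 6 bytes: K' = 61 67 65 00 00 00.
K' ⊕ ipad = 57 51 53 36 36 36.  K' ⊕ opad = 3d 3b 39 5c 5c 5c.
Inner input = (K'⊕ipad) ∥ m = 57 51 53 36 36 36 ∥ b3 94 a7.
Inner hash: even-index sum = 570 mod 256 = 58; odd-index sum = 337 mod 256 = 81 → 3a 51.
Outer input = (K'⊕opad) ∥ inner = 3d 3b 39 5c 5c 5c ∥ 3a 51.
Outer hash (tag): even-index sum = 268 mod 256 = 12; odd-index sum = 324 mod 256 = 68 → 0c 44.

0c44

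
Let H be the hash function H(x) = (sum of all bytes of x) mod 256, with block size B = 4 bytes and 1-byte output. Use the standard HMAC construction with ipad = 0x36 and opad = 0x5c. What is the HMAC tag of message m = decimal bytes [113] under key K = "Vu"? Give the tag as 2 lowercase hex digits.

6b

Key "Vu" = 56 75 is 2 bytes ≤ B = 4; zero-pad to 4 bytes: K' = 56 75 00 00.
K' ⊕ ipad = 60 43 36 36.  K' ⊕ opad = 0a 29 5c 5c.
Inner input = (K'⊕ipad) ∥ m = 60 43 36 36 ∥ 71.
Inner hash: sum = 96+67+54+54+113 = 384; mod 256 = 128 → 80.
Outer input = (K'⊕opad) ∥ inner = 0a 29 5c 5c ∥ 80.
Outer hash (tag): sum = 10+41+92+92+128 = 363; mod 256 = 107 → 6b.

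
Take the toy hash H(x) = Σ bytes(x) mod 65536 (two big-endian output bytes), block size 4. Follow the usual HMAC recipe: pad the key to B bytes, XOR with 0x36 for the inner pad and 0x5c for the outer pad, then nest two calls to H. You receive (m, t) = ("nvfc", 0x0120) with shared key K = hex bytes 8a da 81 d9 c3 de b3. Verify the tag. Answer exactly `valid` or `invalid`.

invalid

Key hex bytes 8a da 81 d9 c3 de b3 is 7 bytes > B = 4, so hash it first: H(key) = 05 12, then zero-pad to 4 bytes: K' = 05 12 00 00.
K' ⊕ ipad = 33 24 36 36; K' ⊕ opad = 59 4e 5c 5c.
Inner hash: sum = 51+36+54+54+110+118+102+99 = 624 → 02 70.
Outer hash (recomputed tag): sum = 89+78+92+92+2+112 = 465 → 01 d1.
Recomputed tag = 01d1; claimed = 0120 → mismatch.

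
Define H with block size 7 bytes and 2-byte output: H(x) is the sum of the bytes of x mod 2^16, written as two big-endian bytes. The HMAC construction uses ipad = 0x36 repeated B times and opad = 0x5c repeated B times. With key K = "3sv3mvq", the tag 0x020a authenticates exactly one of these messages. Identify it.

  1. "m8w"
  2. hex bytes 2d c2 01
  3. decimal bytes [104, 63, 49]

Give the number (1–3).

Key "3sv3mvq" = 33 73 76 33 6d 76 71 is exactly B = 7 bytes: K' = 33 73 76 33 6d 76 71.
K' ⊕ ipad = 05 45 40 05 5b 40 47; K' ⊕ opad = 6f 2f 2a 6f 31 2a 2d.
m1: inner = H(05 45 40 05 5b 40 47 6d 38 77) = 02 8d; tag = H(6f 2f 2a 6f 31 2a 2d 02 8d) = 024e
m2: inner = H(05 45 40 05 5b 40 47 2d c2 01) = 02 61; tag = H(6f 2f 2a 6f 31 2a 2d 02 61) = 0222
m3: inner = H(05 45 40 05 5b 40 47 68 3f 31) = 02 49; tag = H(6f 2f 2a 6f 31 2a 2d 02 49) = 020a ← matches

3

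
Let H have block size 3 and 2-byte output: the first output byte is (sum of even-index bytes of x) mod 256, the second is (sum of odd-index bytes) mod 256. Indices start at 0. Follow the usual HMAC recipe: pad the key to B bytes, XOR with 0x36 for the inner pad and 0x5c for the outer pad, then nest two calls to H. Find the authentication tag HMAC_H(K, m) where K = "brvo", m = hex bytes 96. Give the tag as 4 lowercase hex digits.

Key "brvo" = 62 72 76 6f is 4 bytes > B = 3, so hash it first: H(key) = d8 e1, then zero-pad to 3 bytes: K' = d8 e1 00.
K' ⊕ ipad = ee d7 36.  K' ⊕ opad = 84 bd 5c.
Inner input = (K'⊕ipad) ∥ m = ee d7 36 ∥ 96.
Inner hash: even-index sum = 292 mod 256 = 36; odd-index sum = 365 mod 256 = 109 → 24 6d.
Outer input = (K'⊕opad) ∥ inner = 84 bd 5c ∥ 24 6d.
Outer hash (tag): even-index sum = 333 mod 256 = 77; odd-index sum = 225 mod 256 = 225 → 4d e1.

4de1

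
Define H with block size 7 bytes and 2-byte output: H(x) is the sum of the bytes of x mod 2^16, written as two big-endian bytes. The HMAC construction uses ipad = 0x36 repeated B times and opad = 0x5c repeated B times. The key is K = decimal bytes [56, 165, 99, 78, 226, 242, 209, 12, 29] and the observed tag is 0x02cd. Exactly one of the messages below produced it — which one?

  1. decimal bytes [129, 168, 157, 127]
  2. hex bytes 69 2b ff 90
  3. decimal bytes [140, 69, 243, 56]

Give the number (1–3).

3

Key decimal bytes [56, 165, 99, 78, 226, 242, 209, 12, 29] = 38 a5 63 4e e2 f2 d1 0c 1d is 9 bytes > B = 7, so hash it first: H(key) = 04 5c, then zero-pad to 7 bytes: K' = 04 5c 00 00 00 00 00.
K' ⊕ ipad = 32 6a 36 36 36 36 36; K' ⊕ opad = 58 00 5c 5c 5c 5c 5c.
m1: inner = H(32 6a 36 36 36 36 36 81 a8 9d 7f) = 03 ef; tag = H(58 00 5c 5c 5c 5c 5c 03 ef) = 0316
m2: inner = H(32 6a 36 36 36 36 36 69 2b ff 90) = 03 cd; tag = H(58 00 5c 5c 5c 5c 5c 03 cd) = 02f4
m3: inner = H(32 6a 36 36 36 36 36 8c 45 f3 38) = 03 a6; tag = H(58 00 5c 5c 5c 5c 5c 03 a6) = 02cd ← matches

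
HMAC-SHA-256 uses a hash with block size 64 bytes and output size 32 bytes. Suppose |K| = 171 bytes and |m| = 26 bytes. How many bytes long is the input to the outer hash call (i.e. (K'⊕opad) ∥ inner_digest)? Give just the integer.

96

Key is 171 > 64 bytes, so it is hashed to 32 bytes then zero-padded to 64: |K'| = 64.
Outer input = (K'⊕opad) ∥ H(inner) → 64 + 32 = 96 bytes.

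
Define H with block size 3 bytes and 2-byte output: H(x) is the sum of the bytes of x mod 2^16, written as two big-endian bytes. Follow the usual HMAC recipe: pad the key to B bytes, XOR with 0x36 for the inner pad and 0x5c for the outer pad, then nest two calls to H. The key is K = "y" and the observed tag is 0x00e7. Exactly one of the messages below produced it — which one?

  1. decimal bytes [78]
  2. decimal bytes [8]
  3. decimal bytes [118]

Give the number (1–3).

Key "y" = 79 is 1 byte ≤ B = 3; zero-pad to 3 bytes: K' = 79 00 00.
K' ⊕ ipad = 4f 36 36; K' ⊕ opad = 25 5c 5c.
m1: inner = H(4f 36 36 4e) = 01 09; tag = H(25 5c 5c 01 09) = 00e7 ← matches
m2: inner = H(4f 36 36 08) = 00 c3; tag = H(25 5c 5c 00 c3) = 01a0
m3: inner = H(4f 36 36 76) = 01 31; tag = H(25 5c 5c 01 31) = 010f

1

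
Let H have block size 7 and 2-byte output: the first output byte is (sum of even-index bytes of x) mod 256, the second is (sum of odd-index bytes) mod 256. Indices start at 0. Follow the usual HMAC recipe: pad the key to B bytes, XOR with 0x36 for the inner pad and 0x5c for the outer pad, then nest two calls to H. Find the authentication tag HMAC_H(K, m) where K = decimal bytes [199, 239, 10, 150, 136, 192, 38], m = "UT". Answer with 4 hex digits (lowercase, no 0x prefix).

0368

Key decimal bytes [199, 239, 10, 150, 136, 192, 38] = c7 ef 0a 96 88 c0 26 is exactly B = 7 bytes: K' = c7 ef 0a 96 88 c0 26.
K' ⊕ ipad = f1 d9 3c a0 be f6 10.  K' ⊕ opad = 9b b3 56 ca d4 9c 7a.
Inner input = (K'⊕ipad) ∥ m = f1 d9 3c a0 be f6 10 ∥ 55 54.
Inner hash: even-index sum = 591 mod 256 = 79; odd-index sum = 708 mod 256 = 196 → 4f c4.
Outer input = (K'⊕opad) ∥ inner = 9b b3 56 ca d4 9c 7a ∥ 4f c4.
Outer hash (tag): even-index sum = 771 mod 256 = 3; odd-index sum = 616 mod 256 = 104 → 03 68.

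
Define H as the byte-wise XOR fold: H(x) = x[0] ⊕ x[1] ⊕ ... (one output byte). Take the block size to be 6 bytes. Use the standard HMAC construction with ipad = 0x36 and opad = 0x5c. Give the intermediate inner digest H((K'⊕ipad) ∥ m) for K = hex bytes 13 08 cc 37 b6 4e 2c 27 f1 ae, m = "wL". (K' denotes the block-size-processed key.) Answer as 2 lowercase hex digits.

77

Key hex bytes 13 08 cc 37 b6 4e 2c 27 f1 ae is 10 bytes > B = 6, so hash it first: H(key) = 4c, then zero-pad to 6 bytes: K' = 4c 00 00 00 00 00.
K' ⊕ ipad = 7a 36 36 36 36 36.
Inner input = 7a 36 36 36 36 36 ∥ 77 4c.
Inner hash: XOR 7a⊕36⊕36⊕36⊕36⊕36⊕77⊕4c = 77.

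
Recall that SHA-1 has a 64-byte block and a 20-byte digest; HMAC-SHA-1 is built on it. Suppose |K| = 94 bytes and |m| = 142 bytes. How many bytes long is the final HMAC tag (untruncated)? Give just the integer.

20

The tag is one SHA-1 digest: 20 bytes.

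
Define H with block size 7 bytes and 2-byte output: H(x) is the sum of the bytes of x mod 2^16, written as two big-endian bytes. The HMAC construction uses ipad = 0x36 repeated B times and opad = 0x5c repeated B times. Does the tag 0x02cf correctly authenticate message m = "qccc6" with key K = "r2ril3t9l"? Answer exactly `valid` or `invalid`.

invalid

Key "r2ril3t9l" = 72 32 72 69 6c 33 74 39 6c is 9 bytes > B = 7, so hash it first: H(key) = 03 37, then zero-pad to 7 bytes: K' = 03 37 00 00 00 00 00.
K' ⊕ ipad = 35 01 36 36 36 36 36; K' ⊕ opad = 5f 6b 5c 5c 5c 5c 5c.
Inner hash: sum = 53+1+54+54+54+54+54+113+99+99+99+54 = 788 → 03 14.
Outer hash (recomputed tag): sum = 95+107+92+92+92+92+92+3+20 = 685 → 02 ad.
Recomputed tag = 02ad; claimed = 02cf → mismatch.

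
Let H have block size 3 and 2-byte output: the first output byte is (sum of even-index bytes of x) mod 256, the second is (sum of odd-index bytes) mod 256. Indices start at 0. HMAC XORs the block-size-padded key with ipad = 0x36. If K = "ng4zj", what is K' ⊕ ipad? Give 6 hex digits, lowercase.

3ad736

Key "ng4zj" = 6e 67 34 7a 6a is 5 bytes > B = 3, so hash it first: H(key) = 0c e1, then zero-pad to 3 bytes: K' = 0c e1 00.
XOR each byte with 0x36: 0c⊕36=3a, e1⊕36=d7, 00⊕36=36.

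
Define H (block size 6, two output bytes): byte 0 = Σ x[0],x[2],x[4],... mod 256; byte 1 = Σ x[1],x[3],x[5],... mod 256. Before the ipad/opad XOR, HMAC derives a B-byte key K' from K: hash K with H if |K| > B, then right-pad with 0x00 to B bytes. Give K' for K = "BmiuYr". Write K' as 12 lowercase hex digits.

426d69755972

Key "BmiuYr" = 42 6d 69 75 59 72 is exactly B = 6 bytes: K' = 42 6d 69 75 59 72.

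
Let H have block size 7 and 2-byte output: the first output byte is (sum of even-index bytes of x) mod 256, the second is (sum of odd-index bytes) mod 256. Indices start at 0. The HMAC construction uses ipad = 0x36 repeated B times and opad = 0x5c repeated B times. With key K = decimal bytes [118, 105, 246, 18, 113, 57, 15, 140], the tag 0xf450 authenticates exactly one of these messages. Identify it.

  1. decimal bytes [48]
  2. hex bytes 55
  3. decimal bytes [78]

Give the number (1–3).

Key decimal bytes [118, 105, 246, 18, 113, 57, 15, 140] = 76 69 f6 12 71 39 0f 8c is 8 bytes > B = 7, so hash it first: H(key) = ec 40, then zero-pad to 7 bytes: K' = ec 40 00 00 00 00 00.
K' ⊕ ipad = da 76 36 36 36 36 36; K' ⊕ opad = b0 1c 5c 5c 5c 5c 5c.
m1: inner = H(da 76 36 36 36 36 36 30) = 7c 12; tag = H(b0 1c 5c 5c 5c 5c 5c 7c 12) = d650
m2: inner = H(da 76 36 36 36 36 36 55) = 7c 37; tag = H(b0 1c 5c 5c 5c 5c 5c 7c 37) = fb50
m3: inner = H(da 76 36 36 36 36 36 4e) = 7c 30; tag = H(b0 1c 5c 5c 5c 5c 5c 7c 30) = f450 ← matches

3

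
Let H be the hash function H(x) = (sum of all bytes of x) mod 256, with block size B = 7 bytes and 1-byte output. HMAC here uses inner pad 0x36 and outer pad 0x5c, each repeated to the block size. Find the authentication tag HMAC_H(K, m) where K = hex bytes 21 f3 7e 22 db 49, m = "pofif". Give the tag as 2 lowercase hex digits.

Key hex bytes 21 f3 7e 22 db 49 is 6 bytes ≤ B = 7; zero-pad to 7 bytes: K' = 21 f3 7e 22 db 49 00.
K' ⊕ ipad = 17 c5 48 14 ed 7f 36.  K' ⊕ opad = 7d af 22 7e 87 15 5c.
Inner input = (K'⊕ipad) ∥ m = 17 c5 48 14 ed 7f 36 ∥ 70 6f 66 69 66.
Inner hash: sum = 23+197+72+20+237+127+54+112+111+102+105+102 = 1262; mod 256 = 238 → ee.
Outer input = (K'⊕opad) ∥ inner = 7d af 22 7e 87 15 5c ∥ ee.
Outer hash (tag): sum = 125+175+34+126+135+21+92+238 = 946; mod 256 = 178 → b2.

b2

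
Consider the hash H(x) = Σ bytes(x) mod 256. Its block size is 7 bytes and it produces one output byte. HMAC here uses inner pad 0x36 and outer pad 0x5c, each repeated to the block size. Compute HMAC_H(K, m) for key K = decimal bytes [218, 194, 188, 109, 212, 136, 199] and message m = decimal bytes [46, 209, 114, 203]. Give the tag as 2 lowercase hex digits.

be

Key decimal bytes [218, 194, 188, 109, 212, 136, 199] = da c2 bc 6d d4 88 c7 is exactly B = 7 bytes: K' = da c2 bc 6d d4 88 c7.
K' ⊕ ipad = ec f4 8a 5b e2 be f1.  K' ⊕ opad = 86 9e e0 31 88 d4 9b.
Inner input = (K'⊕ipad) ∥ m = ec f4 8a 5b e2 be f1 ∥ 2e d1 72 cb.
Inner hash: sum = 236+244+138+91+226+190+241+46+209+114+203 = 1938; mod 256 = 146 → 92.
Outer input = (K'⊕opad) ∥ inner = 86 9e e0 31 88 d4 9b ∥ 92.
Outer hash (tag): sum = 134+158+224+49+136+212+155+146 = 1214; mod 256 = 190 → be.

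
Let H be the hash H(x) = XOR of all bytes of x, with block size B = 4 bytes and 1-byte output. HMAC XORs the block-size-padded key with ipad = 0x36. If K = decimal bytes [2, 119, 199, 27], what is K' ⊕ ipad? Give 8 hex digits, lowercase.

Key decimal bytes [2, 119, 199, 27] = 02 77 c7 1b is exactly B = 4 bytes: K' = 02 77 c7 1b.
XOR each byte with 0x36: 02⊕36=34, 77⊕36=41, c7⊕36=f1, 1b⊕36=2d.

3441f12d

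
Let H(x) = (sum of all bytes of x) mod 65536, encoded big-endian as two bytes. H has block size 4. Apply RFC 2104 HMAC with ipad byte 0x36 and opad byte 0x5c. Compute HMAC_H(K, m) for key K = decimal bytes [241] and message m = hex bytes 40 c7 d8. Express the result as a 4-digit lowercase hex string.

020c

Key decimal bytes [241] = f1 is 1 byte ≤ B = 4; zero-pad to 4 bytes: K' = f1 00 00 00.
K' ⊕ ipad = c7 36 36 36.  K' ⊕ opad = ad 5c 5c 5c.
Inner input = (K'⊕ipad) ∥ m = c7 36 36 36 ∥ 40 c7 d8.
Inner hash: sum = 199+54+54+54+64+199+216 = 840 → 03 48.
Outer input = (K'⊕opad) ∥ inner = ad 5c 5c 5c ∥ 03 48.
Outer hash (tag): sum = 173+92+92+92+3+72 = 524 → 02 0c.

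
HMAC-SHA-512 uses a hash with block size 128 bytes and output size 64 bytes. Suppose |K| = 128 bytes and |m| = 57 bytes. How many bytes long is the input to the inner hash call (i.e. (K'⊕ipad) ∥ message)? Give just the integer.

185

Key is 128 ≤ 128 bytes, zero-padded: |K'| = 128.
Inner input = (K'⊕ipad) ∥ m → 128 + 57 = 185 bytes.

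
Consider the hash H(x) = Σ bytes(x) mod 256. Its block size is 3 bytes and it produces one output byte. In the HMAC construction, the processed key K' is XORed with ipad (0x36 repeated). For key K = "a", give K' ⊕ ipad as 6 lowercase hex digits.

Key "a" = 61 is 1 byte ≤ B = 3; zero-pad to 3 bytes: K' = 61 00 00.
XOR each byte with 0x36: 61⊕36=57, 00⊕36=36, 00⊕36=36.

573636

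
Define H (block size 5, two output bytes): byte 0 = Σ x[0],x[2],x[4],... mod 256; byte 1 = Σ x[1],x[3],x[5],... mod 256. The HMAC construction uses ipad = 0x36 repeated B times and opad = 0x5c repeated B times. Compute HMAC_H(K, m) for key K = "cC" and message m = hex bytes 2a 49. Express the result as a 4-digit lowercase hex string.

Key "cC" = 63 43 is 2 bytes ≤ B = 5; zero-pad to 5 bytes: K' = 63 43 00 00 00.
K' ⊕ ipad = 55 75 36 36 36.  K' ⊕ opad = 3f 1f 5c 5c 5c.
Inner input = (K'⊕ipad) ∥ m = 55 75 36 36 36 ∥ 2a 49.
Inner hash: even-index sum = 266 mod 256 = 10; odd-index sum = 213 mod 256 = 213 → 0a d5.
Outer input = (K'⊕opad) ∥ inner = 3f 1f 5c 5c 5c ∥ 0a d5.
Outer hash (tag): even-index sum = 460 mod 256 = 204; odd-index sum = 133 mod 256 = 133 → cc 85.

cc85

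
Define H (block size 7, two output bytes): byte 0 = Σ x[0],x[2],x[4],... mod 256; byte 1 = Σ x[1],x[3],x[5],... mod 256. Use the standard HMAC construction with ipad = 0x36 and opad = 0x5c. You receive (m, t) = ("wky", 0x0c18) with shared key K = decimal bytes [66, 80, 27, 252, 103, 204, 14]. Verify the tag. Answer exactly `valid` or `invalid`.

invalid

Key decimal bytes [66, 80, 27, 252, 103, 204, 14] = 42 50 1b fc 67 cc 0e is exactly B = 7 bytes: K' = 42 50 1b fc 67 cc 0e.
K' ⊕ ipad = 74 66 2d ca 51 fa 38; K' ⊕ opad = 1e 0c 47 a0 3b 90 52.
Inner hash: even-index sum = 405 mod 256 = 149; odd-index sum = 794 mod 256 = 26 → 95 1a.
Outer hash (recomputed tag): even-index sum = 268 mod 256 = 12; odd-index sum = 465 mod 256 = 209 → 0c d1.
Recomputed tag = 0cd1; claimed = 0c18 → mismatch.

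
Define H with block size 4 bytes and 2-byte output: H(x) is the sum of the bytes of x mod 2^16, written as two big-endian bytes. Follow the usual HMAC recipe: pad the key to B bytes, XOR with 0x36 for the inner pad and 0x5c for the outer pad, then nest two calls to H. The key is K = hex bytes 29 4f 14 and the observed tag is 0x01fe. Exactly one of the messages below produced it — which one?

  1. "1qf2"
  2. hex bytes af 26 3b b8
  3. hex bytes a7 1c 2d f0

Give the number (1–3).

3

Key hex bytes 29 4f 14 is 3 bytes ≤ B = 4; zero-pad to 4 bytes: K' = 29 4f 14 00.
K' ⊕ ipad = 1f 79 22 36; K' ⊕ opad = 75 13 48 5c.
m1: inner = H(1f 79 22 36 31 71 66 32) = 02 2a; tag = H(75 13 48 5c 02 2a) = 0158
m2: inner = H(1f 79 22 36 af 26 3b b8) = 02 b8; tag = H(75 13 48 5c 02 b8) = 01e6
m3: inner = H(1f 79 22 36 a7 1c 2d f0) = 02 d0; tag = H(75 13 48 5c 02 d0) = 01fe ← matches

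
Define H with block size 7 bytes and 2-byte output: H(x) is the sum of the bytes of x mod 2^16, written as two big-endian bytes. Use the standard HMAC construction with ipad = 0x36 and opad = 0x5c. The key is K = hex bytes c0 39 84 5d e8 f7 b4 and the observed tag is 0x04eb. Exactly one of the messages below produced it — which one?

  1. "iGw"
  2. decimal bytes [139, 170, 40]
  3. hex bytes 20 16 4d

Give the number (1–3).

3

Key hex bytes c0 39 84 5d e8 f7 b4 is exactly B = 7 bytes: K' = c0 39 84 5d e8 f7 b4.
K' ⊕ ipad = f6 0f b2 6b de c1 82; K' ⊕ opad = 9c 65 d8 01 b4 ab e8.
m1: inner = H(f6 0f b2 6b de c1 82 69 47 77) = 05 6a; tag = H(9c 65 d8 01 b4 ab e8 05 6a) = 0490
m2: inner = H(f6 0f b2 6b de c1 82 8b aa 28) = 05 a0; tag = H(9c 65 d8 01 b4 ab e8 05 a0) = 04c6
m3: inner = H(f6 0f b2 6b de c1 82 20 16 4d) = 04 c6; tag = H(9c 65 d8 01 b4 ab e8 04 c6) = 04eb ← matches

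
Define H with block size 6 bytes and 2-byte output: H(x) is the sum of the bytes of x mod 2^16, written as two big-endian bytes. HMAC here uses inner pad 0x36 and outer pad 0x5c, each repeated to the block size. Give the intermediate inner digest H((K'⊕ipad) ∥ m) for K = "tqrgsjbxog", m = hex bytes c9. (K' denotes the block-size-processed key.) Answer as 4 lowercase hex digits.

Key "tqrgsjbxog" = 74 71 72 67 73 6a 62 78 6f 67 is 10 bytes > B = 6, so hash it first: H(key) = 04 4b, then zero-pad to 6 bytes: K' = 04 4b 00 00 00 00.
K' ⊕ ipad = 32 7d 36 36 36 36.
Inner input = 32 7d 36 36 36 36 ∥ c9.
Inner hash: sum = 50+125+54+54+54+54+201 = 592 → 02 50.

0250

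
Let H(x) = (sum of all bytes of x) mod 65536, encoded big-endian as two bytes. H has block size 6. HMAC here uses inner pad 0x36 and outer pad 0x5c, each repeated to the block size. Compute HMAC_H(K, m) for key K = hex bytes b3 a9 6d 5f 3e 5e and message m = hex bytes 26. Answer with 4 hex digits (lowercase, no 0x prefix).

02fc

Key hex bytes b3 a9 6d 5f 3e 5e is exactly B = 6 bytes: K' = b3 a9 6d 5f 3e 5e.
K' ⊕ ipad = 85 9f 5b 69 08 68.  K' ⊕ opad = ef f5 31 03 62 02.
Inner input = (K'⊕ipad) ∥ m = 85 9f 5b 69 08 68 ∥ 26.
Inner hash: sum = 133+159+91+105+8+104+38 = 638 → 02 7e.
Outer input = (K'⊕opad) ∥ inner = ef f5 31 03 62 02 ∥ 02 7e.
Outer hash (tag): sum = 239+245+49+3+98+2+2+126 = 764 → 02 fc.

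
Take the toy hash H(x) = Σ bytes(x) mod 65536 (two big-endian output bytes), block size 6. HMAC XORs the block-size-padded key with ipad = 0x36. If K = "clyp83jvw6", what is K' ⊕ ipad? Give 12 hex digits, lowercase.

358636363636

Key "clyp83jvw6" = 63 6c 79 70 38 33 6a 76 77 36 is 10 bytes > B = 6, so hash it first: H(key) = 03 b0, then zero-pad to 6 bytes: K' = 03 b0 00 00 00 00.
XOR each byte with 0x36: 03⊕36=35, b0⊕36=86, 00⊕36=36, 00⊕36=36, 00⊕36=36, 00⊕36=36.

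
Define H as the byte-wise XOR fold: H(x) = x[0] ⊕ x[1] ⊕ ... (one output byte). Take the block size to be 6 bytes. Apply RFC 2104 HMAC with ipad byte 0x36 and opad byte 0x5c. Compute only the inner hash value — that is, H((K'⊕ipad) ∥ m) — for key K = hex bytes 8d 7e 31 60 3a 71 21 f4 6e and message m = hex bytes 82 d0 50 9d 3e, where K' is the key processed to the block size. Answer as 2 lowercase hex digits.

f3

Key hex bytes 8d 7e 31 60 3a 71 21 f4 6e is 9 bytes > B = 6, so hash it first: H(key) = 52, then zero-pad to 6 bytes: K' = 52 00 00 00 00 00.
K' ⊕ ipad = 64 36 36 36 36 36.
Inner input = 64 36 36 36 36 36 ∥ 82 d0 50 9d 3e.
Inner hash: XOR 64⊕36⊕36⊕36⊕36⊕36⊕82⊕d0⊕50⊕9d⊕3e = f3.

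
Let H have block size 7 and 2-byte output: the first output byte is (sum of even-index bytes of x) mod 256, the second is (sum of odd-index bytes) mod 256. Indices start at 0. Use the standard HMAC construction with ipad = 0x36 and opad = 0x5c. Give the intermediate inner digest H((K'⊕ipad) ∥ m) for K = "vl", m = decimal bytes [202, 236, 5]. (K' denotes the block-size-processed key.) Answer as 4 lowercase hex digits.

Key "vl" = 76 6c is 2 bytes ≤ B = 7; zero-pad to 7 bytes: K' = 76 6c 00 00 00 00 00.
K' ⊕ ipad = 40 5a 36 36 36 36 36.
Inner input = 40 5a 36 36 36 36 36 ∥ ca ec 05.
Inner hash: even-index sum = 462 mod 256 = 206; odd-index sum = 405 mod 256 = 149 → ce 95.

ce95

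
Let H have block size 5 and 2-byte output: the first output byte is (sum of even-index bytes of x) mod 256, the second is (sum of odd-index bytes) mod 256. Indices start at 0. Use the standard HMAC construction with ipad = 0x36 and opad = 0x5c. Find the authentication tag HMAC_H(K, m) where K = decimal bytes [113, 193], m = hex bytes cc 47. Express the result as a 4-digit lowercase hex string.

def3

Key decimal bytes [113, 193] = 71 c1 is 2 bytes ≤ B = 5; zero-pad to 5 bytes: K' = 71 c1 00 00 00.
K' ⊕ ipad = 47 f7 36 36 36.  K' ⊕ opad = 2d 9d 5c 5c 5c.
Inner input = (K'⊕ipad) ∥ m = 47 f7 36 36 36 ∥ cc 47.
Inner hash: even-index sum = 250 mod 256 = 250; odd-index sum = 505 mod 256 = 249 → fa f9.
Outer input = (K'⊕opad) ∥ inner = 2d 9d 5c 5c 5c ∥ fa f9.
Outer hash (tag): even-index sum = 478 mod 256 = 222; odd-index sum = 499 mod 256 = 243 → de f3.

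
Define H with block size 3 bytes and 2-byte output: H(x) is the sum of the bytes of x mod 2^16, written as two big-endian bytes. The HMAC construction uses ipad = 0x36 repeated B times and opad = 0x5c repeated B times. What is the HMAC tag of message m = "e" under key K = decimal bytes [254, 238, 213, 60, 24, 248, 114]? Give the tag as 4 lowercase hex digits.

00ee

Key decimal bytes [254, 238, 213, 60, 24, 248, 114] = fe ee d5 3c 18 f8 72 is 7 bytes > B = 3, so hash it first: H(key) = 04 7f, then zero-pad to 3 bytes: K' = 04 7f 00.
K' ⊕ ipad = 32 49 36.  K' ⊕ opad = 58 23 5c.
Inner input = (K'⊕ipad) ∥ m = 32 49 36 ∥ 65.
Inner hash: sum = 50+73+54+101 = 278 → 01 16.
Outer input = (K'⊕opad) ∥ inner = 58 23 5c ∥ 01 16.
Outer hash (tag): sum = 88+35+92+1+22 = 238 → 00 ee.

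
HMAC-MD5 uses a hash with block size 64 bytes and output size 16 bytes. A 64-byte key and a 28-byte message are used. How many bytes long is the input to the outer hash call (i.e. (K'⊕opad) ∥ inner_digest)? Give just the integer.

80

Key is 64 ≤ 64 bytes, zero-padded: |K'| = 64.
Outer input = (K'⊕opad) ∥ H(inner) → 64 + 16 = 80 bytes.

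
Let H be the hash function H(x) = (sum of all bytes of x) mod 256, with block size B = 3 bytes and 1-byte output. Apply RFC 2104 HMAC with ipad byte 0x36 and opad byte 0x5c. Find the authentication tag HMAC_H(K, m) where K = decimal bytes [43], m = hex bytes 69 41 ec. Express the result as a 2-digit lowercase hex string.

4e

Key decimal bytes [43] = 2b is 1 byte ≤ B = 3; zero-pad to 3 bytes: K' = 2b 00 00.
K' ⊕ ipad = 1d 36 36.  K' ⊕ opad = 77 5c 5c.
Inner input = (K'⊕ipad) ∥ m = 1d 36 36 ∥ 69 41 ec.
Inner hash: sum = 29+54+54+105+65+236 = 543; mod 256 = 31 → 1f.
Outer input = (K'⊕opad) ∥ inner = 77 5c 5c ∥ 1f.
Outer hash (tag): sum = 119+92+92+31 = 334; mod 256 = 78 → 4e.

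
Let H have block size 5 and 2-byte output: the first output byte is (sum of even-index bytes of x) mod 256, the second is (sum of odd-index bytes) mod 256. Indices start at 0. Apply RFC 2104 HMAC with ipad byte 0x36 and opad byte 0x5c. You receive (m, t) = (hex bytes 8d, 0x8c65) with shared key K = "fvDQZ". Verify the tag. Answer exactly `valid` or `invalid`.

valid

Key "fvDQZ" = 66 76 44 51 5a is exactly B = 5 bytes: K' = 66 76 44 51 5a.
K' ⊕ ipad = 50 40 72 67 6c; K' ⊕ opad = 3a 2a 18 0d 06.
Inner hash: even-index sum = 302 mod 256 = 46; odd-index sum = 308 mod 256 = 52 → 2e 34.
Outer hash (recomputed tag): even-index sum = 140 mod 256 = 140; odd-index sum = 101 mod 256 = 101 → 8c 65.
Recomputed tag = 8c65; claimed = 8c65 → match.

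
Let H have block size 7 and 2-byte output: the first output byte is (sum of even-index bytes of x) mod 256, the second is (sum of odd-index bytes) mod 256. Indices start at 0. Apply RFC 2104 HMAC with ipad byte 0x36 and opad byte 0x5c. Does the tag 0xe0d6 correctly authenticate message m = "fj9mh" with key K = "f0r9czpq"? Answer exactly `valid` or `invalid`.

Key "f0r9czpq" = 66 30 72 39 63 7a 70 71 is 8 bytes > B = 7, so hash it first: H(key) = ab 54, then zero-pad to 7 bytes: K' = ab 54 00 00 00 00 00.
K' ⊕ ipad = 9d 62 36 36 36 36 36; K' ⊕ opad = f7 08 5c 5c 5c 5c 5c.
Inner hash: even-index sum = 534 mod 256 = 22; odd-index sum = 469 mod 256 = 213 → 16 d5.
Outer hash (recomputed tag): even-index sum = 736 mod 256 = 224; odd-index sum = 214 mod 256 = 214 → e0 d6.
Recomputed tag = e0d6; claimed = e0d6 → match.

valid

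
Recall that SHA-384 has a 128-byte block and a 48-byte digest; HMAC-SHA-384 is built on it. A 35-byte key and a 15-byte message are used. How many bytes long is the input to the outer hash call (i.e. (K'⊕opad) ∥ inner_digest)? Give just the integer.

Key is 35 ≤ 128 bytes, zero-padded: |K'| = 128.
Outer input = (K'⊕opad) ∥ H(inner) → 128 + 48 = 176 bytes.

176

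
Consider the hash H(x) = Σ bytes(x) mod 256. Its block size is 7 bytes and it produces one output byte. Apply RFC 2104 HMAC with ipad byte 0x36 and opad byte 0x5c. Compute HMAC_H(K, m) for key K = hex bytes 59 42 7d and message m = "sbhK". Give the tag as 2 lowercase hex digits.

42

Key hex bytes 59 42 7d is 3 bytes ≤ B = 7; zero-pad to 7 bytes: K' = 59 42 7d 00 00 00 00.
K' ⊕ ipad = 6f 74 4b 36 36 36 36.  K' ⊕ opad = 05 1e 21 5c 5c 5c 5c.
Inner input = (K'⊕ipad) ∥ m = 6f 74 4b 36 36 36 36 ∥ 73 62 68 4b.
Inner hash: sum = 111+116+75+54+54+54+54+115+98+104+75 = 910; mod 256 = 142 → 8e.
Outer input = (K'⊕opad) ∥ inner = 05 1e 21 5c 5c 5c 5c ∥ 8e.
Outer hash (tag): sum = 5+30+33+92+92+92+92+142 = 578; mod 256 = 66 → 42.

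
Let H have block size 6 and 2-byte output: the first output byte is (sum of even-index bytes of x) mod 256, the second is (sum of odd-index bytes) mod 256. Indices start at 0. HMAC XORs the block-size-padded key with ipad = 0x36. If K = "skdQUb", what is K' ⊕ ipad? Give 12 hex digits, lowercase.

455d52676354

Key "skdQUb" = 73 6b 64 51 55 62 is exactly B = 6 bytes: K' = 73 6b 64 51 55 62.
XOR each byte with 0x36: 73⊕36=45, 6b⊕36=5d, 64⊕36=52, 51⊕36=67, 55⊕36=63, 62⊕36=54.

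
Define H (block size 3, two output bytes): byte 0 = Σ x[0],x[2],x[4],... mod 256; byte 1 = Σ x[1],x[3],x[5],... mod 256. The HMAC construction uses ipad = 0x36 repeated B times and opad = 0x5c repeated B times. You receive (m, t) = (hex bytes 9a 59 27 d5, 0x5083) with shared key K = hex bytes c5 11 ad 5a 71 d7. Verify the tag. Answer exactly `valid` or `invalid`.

invalid

Key hex bytes c5 11 ad 5a 71 d7 is 6 bytes > B = 3, so hash it first: H(key) = e3 42, then zero-pad to 3 bytes: K' = e3 42 00.
K' ⊕ ipad = d5 74 36; K' ⊕ opad = bf 1e 5c.
Inner hash: even-index sum = 569 mod 256 = 57; odd-index sum = 309 mod 256 = 53 → 39 35.
Outer hash (recomputed tag): even-index sum = 336 mod 256 = 80; odd-index sum = 87 mod 256 = 87 → 50 57.
Recomputed tag = 5057; claimed = 5083 → mismatch.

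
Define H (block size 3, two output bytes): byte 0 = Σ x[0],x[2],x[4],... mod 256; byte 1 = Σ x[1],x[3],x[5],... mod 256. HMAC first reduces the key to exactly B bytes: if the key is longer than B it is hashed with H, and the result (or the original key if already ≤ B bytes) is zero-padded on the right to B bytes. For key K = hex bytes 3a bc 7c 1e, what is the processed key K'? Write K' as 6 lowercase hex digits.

|K| = 4 > B = 3, so first hash the key.
H(K): even-index sum = 182 mod 256 = 182; odd-index sum = 218 mod 256 = 218 → b6 da.
Zero-pad H(K) = b6 da to 3 bytes: K' = b6 da 00.

b6da00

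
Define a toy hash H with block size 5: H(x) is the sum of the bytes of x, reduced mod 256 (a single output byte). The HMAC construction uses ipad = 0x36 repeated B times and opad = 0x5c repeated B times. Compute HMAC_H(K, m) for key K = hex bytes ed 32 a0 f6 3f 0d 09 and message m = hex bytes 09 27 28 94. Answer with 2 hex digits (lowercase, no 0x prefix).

c6

Key hex bytes ed 32 a0 f6 3f 0d 09 is 7 bytes > B = 5, so hash it first: H(key) = 0a, then zero-pad to 5 bytes: K' = 0a 00 00 00 00.
K' ⊕ ipad = 3c 36 36 36 36.  K' ⊕ opad = 56 5c 5c 5c 5c.
Inner input = (K'⊕ipad) ∥ m = 3c 36 36 36 36 ∥ 09 27 28 94.
Inner hash: sum = 60+54+54+54+54+9+39+40+148 = 512; mod 256 = 0 → 00.
Outer input = (K'⊕opad) ∥ inner = 56 5c 5c 5c 5c ∥ 00.
Outer hash (tag): sum = 86+92+92+92+92+0 = 454; mod 256 = 198 → c6.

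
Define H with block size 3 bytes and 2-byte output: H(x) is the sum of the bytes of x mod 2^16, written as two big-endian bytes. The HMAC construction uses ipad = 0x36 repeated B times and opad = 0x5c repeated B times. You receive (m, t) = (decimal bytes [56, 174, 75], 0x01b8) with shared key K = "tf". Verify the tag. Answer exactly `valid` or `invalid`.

valid

Key "tf" = 74 66 is 2 bytes ≤ B = 3; zero-pad to 3 bytes: K' = 74 66 00.
K' ⊕ ipad = 42 50 36; K' ⊕ opad = 28 3a 5c.
Inner hash: sum = 66+80+54+56+174+75 = 505 → 01 f9.
Outer hash (recomputed tag): sum = 40+58+92+1+249 = 440 → 01 b8.
Recomputed tag = 01b8; claimed = 01b8 → match.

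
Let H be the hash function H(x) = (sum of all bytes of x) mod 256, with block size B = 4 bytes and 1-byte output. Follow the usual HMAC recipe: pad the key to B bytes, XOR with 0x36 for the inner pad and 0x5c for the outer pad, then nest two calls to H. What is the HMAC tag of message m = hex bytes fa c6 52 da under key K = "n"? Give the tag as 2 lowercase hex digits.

Key "n" = 6e is 1 byte ≤ B = 4; zero-pad to 4 bytes: K' = 6e 00 00 00.
K' ⊕ ipad = 58 36 36 36.  K' ⊕ opad = 32 5c 5c 5c.
Inner input = (K'⊕ipad) ∥ m = 58 36 36 36 ∥ fa c6 52 da.
Inner hash: sum = 88+54+54+54+250+198+82+218 = 998; mod 256 = 230 → e6.
Outer input = (K'⊕opad) ∥ inner = 32 5c 5c 5c ∥ e6.
Outer hash (tag): sum = 50+92+92+92+230 = 556; mod 256 = 44 → 2c.

2c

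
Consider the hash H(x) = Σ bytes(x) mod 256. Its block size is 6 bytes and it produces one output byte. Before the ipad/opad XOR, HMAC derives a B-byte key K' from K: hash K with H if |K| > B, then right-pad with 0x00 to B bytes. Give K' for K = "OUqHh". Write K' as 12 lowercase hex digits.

4f5571486800

Key "OUqHh" = 4f 55 71 48 68 is 5 bytes ≤ B = 6; zero-pad to 6 bytes: K' = 4f 55 71 48 68 00.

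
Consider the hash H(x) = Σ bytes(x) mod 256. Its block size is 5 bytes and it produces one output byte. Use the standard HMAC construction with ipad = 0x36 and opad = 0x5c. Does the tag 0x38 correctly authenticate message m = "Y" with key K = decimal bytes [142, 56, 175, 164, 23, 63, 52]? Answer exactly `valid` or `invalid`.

invalid

Key decimal bytes [142, 56, 175, 164, 23, 63, 52] = 8e 38 af a4 17 3f 34 is 7 bytes > B = 5, so hash it first: H(key) = a3, then zero-pad to 5 bytes: K' = a3 00 00 00 00.
K' ⊕ ipad = 95 36 36 36 36; K' ⊕ opad = ff 5c 5c 5c 5c.
Inner hash: sum = 149+54+54+54+54+89 = 454; mod 256 = 198 → c6.
Outer hash (recomputed tag): sum = 255+92+92+92+92+198 = 821; mod 256 = 53 → 35.
Recomputed tag = 35; claimed = 38 → mismatch.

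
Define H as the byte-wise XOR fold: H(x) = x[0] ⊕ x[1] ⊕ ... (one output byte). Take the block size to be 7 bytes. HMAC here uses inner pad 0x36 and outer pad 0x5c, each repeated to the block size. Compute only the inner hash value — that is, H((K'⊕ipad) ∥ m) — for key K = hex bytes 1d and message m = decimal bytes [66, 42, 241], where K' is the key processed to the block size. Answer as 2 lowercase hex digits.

Key hex bytes 1d is 1 byte ≤ B = 7; zero-pad to 7 bytes: K' = 1d 00 00 00 00 00 00.
K' ⊕ ipad = 2b 36 36 36 36 36 36.
Inner input = 2b 36 36 36 36 36 36 ∥ 42 2a f1.
Inner hash: XOR 2b⊕36⊕36⊕36⊕36⊕36⊕36⊕42⊕2a⊕f1 = b2.

b2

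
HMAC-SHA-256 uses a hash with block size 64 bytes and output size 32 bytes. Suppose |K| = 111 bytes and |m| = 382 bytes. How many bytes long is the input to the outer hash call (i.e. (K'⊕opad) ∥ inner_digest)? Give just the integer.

Key is 111 > 64 bytes, so it is hashed to 32 bytes then zero-padded to 64: |K'| = 64.
Outer input = (K'⊕opad) ∥ H(inner) → 64 + 32 = 96 bytes.

96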